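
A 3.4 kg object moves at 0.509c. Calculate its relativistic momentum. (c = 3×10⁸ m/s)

γ = 1/√(1 - 0.509²) = 1.1618
v = 0.509 × 3×10⁸ = 1.527×10⁸ m/s
p = γmv = 1.1618 × 3.4 × 1.527×10⁸ = 6.032×10⁸ kg·m/s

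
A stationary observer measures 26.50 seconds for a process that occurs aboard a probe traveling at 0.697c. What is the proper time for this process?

Dilated time Δt = 26.50 seconds
γ = 1/√(1 - 0.697²) = 1.395
Δt₀ = Δt/γ = 26.50/1.395 = 19.00 seconds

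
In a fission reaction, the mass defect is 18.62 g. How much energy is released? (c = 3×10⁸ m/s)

Convert mass defect: Δm = 18.62 g = 0.01862 kg
E = Δm·c² = 0.01862 × (3×10⁸)²
= 0.01862 × 9×10¹⁶ = 1.676×10¹⁵ J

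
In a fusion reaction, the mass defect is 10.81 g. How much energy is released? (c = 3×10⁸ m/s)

Convert mass defect: Δm = 10.81 g = 0.01081 kg
E = Δm·c² = 0.01081 × (3×10⁸)²
= 0.01081 × 9×10¹⁶ = 9.729×10¹⁴ J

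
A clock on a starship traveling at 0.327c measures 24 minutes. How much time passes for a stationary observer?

Proper time Δt₀ = 24 minutes
γ = 1/√(1 - 0.327²) = 1.0582
Δt = γΔt₀ = 1.0582 × 24 = 25.40 minutes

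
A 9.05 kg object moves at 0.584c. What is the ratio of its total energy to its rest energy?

E = γmc², E₀ = mc²
E/E₀ = γ = 1/√(1 - 0.584²) = 1.232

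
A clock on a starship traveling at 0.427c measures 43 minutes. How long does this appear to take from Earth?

Proper time Δt₀ = 43 minutes
γ = 1/√(1 - 0.427²) = 1.1059
Δt = γΔt₀ = 1.1059 × 43 = 47.55 minutes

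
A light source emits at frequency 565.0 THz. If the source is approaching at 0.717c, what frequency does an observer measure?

β = v/c = 0.717
(1+β)/(1-β) = 1.717/0.283 = 6.067
Doppler factor = √(6.067) = 2.463
f_obs = 565.0 × 2.463 = 1392 THz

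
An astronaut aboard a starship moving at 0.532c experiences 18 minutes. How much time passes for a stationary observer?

Proper time Δt₀ = 18 minutes
γ = 1/√(1 - 0.532²) = 1.181
Δt = γΔt₀ = 1.181 × 18 = 21.26 minutes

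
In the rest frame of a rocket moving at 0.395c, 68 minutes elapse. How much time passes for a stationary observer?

Proper time Δt₀ = 68 minutes
γ = 1/√(1 - 0.395²) = 1.0885
Δt = γΔt₀ = 1.0885 × 68 = 74.02 minutes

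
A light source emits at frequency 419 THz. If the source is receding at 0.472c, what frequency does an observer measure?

β = v/c = 0.472
(1-β)/(1+β) = 0.528/1.472 = 0.3587
Doppler factor = √(0.3587) = 0.5989
f_obs = 419 × 0.5989 = 250.9 THz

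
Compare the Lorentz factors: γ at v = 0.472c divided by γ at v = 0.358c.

γ₁ = 1/√(1 - 0.472²) = 1.134
γ₂ = 1/√(1 - 0.358²) = 1.071
γ₁/γ₂ = 1.134/1.071 = 1.059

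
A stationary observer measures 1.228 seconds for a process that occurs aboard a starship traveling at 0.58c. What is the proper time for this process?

Dilated time Δt = 1.228 seconds
γ = 1/√(1 - 0.58²) = 1.228
Δt₀ = Δt/γ = 1.228/1.228 = 1.000 seconds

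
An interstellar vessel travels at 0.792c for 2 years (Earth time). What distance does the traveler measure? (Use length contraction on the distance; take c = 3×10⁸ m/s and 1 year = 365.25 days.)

Earth distance: d = v × t = 0.792c × 2 yr = 1.49962×10¹⁶ m
γ = 1.63795
d' = d/γ = 1.49962×10¹⁶/1.63795 = 9.155×10¹⁵ m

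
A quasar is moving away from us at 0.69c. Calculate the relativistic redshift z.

β = 0.69
(1+β)/(1-β) = 1.69/0.31 = 5.452
√(5.452) = 2.335
z = 2.335 - 1 = 1.335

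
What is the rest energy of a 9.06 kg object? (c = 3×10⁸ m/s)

c² = (3×10⁸)² = 9.000×10¹⁶ m²/s²
E₀ = mc² = 9.06 × 9.000×10¹⁶ = 8.154×10¹⁷ J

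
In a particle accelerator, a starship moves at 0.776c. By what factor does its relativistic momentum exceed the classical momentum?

p_rel = γmv, p_class = mv
Ratio = γ = 1/√(1 - 0.776²)
= 1/√(0.397824) = 1.585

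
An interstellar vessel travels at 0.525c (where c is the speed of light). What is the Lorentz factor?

v/c = 0.525, so (v/c)² = 0.275625
1 - (v/c)² = 0.724375
γ = 1/√(0.724375) = 1.175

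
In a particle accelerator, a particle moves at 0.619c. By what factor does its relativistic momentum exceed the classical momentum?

p_rel = γmv, p_class = mv
Ratio = γ = 1/√(1 - 0.619²)
= 1/√(0.616839) = 1.273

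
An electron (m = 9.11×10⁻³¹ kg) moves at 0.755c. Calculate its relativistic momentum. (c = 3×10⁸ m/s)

γ = 1/√(1 - 0.755²) = 1.525
v = 0.755 × 3×10⁸ = 2.265×10⁸ m/s
p = γmv = 1.525 × 9.11×10⁻³¹ × 2.265×10⁸ = 3.147×10⁻²² kg·m/s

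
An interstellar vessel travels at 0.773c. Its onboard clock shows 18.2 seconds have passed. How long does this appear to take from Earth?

Proper time Δt₀ = 18.2 seconds
γ = 1/√(1 - 0.773²) = 1.5763
Δt = γΔt₀ = 1.5763 × 18.2 = 28.69 seconds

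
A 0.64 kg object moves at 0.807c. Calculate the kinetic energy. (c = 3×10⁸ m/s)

γ = 1/√(1 - 0.807²) = 1.69333
γ - 1 = 0.69333
KE = (γ-1)mc² = 0.69333 × 0.64 × (3×10⁸)² = 3.994×10¹⁶ J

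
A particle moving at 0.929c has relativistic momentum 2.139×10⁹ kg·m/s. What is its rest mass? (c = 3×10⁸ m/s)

γ = 1/√(1 - 0.929²) = 2.702
v = 0.929 × 3×10⁸ = 2.787×10⁸ m/s
m = p/(γv) = 2.139×10⁹/(2.702 × 2.787×10⁸) = 2.840 kg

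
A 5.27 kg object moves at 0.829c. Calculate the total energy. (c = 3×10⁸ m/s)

γ = 1/√(1 - 0.829²) = 1.7881
mc² = 5.27 × (3×10⁸)² = 4.743×10¹⁷ J
E = γmc² = 1.7881 × 4.743×10¹⁷ = 8.481×10¹⁷ J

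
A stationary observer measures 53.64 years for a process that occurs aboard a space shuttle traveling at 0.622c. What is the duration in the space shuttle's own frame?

Dilated time Δt = 53.64 years
γ = 1/√(1 - 0.622²) = 1.277
Δt₀ = Δt/γ = 53.64/1.277 = 42.00 years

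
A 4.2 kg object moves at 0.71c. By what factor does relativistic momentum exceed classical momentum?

p_rel = γmv, p_class = mv
Ratio = γ = 1/√(1 - 0.71²) = 1.420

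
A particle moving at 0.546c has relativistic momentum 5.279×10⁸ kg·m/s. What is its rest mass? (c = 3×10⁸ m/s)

γ = 1/√(1 - 0.546²) = 1.1936
v = 0.546 × 3×10⁸ = 1.638×10⁸ m/s
m = p/(γv) = 5.279×10⁸/(1.1936 × 1.638×10⁸) = 2.700 kg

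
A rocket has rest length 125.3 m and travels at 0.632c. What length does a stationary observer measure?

Proper length L₀ = 125.3 m
γ = 1/√(1 - 0.632²) = 1.2904
L = L₀/γ = 125.3/1.2904 = 97.10 m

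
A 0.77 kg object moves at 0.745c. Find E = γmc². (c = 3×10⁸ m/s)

γ = 1/√(1 - 0.745²) = 1.499
mc² = 0.77 × (3×10⁸)² = 6.930×10¹⁶ J
E = γmc² = 1.499 × 6.930×10¹⁶ = 1.039×10¹⁷ J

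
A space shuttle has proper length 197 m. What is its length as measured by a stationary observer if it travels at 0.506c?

Proper length L₀ = 197 m
γ = 1/√(1 - 0.506²) = 1.1594
L = L₀/γ = 197/1.1594 = 169.9 m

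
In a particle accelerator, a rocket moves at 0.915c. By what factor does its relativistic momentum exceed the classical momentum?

p_rel = γmv, p_class = mv
Ratio = γ = 1/√(1 - 0.915²)
= 1/√(0.162775) = 2.479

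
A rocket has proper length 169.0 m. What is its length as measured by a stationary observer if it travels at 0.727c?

Proper length L₀ = 169.0 m
γ = 1/√(1 - 0.727²) = 1.4564
L = L₀/γ = 169.0/1.4564 = 116.0 m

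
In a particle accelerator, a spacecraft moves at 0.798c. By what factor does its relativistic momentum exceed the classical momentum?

p_rel = γmv, p_class = mv
Ratio = γ = 1/√(1 - 0.798²)
= 1/√(0.363196) = 1.659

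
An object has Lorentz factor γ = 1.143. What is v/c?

From γ = 1/√(1 - v²/c²):
1/γ² = 1/1.143² = 0.76543
v²/c² = 1 - 0.76543 = 0.23457
v/c = √(0.23457) = 0.4843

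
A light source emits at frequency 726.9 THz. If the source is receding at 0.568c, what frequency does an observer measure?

β = v/c = 0.568
(1-β)/(1+β) = 0.432/1.568 = 0.2755
Doppler factor = √(0.2755) = 0.5249
f_obs = 726.9 × 0.5249 = 381.5 THz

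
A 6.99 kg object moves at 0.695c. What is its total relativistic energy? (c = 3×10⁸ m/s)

γ = 1/√(1 - 0.695²) = 1.3908
mc² = 6.99 × (3×10⁸)² = 6.291×10¹⁷ J
E = γmc² = 1.3908 × 6.291×10¹⁷ = 8.750×10¹⁷ J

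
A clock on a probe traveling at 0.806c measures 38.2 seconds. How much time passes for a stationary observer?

Proper time Δt₀ = 38.2 seconds
γ = 1/√(1 - 0.806²) = 1.6894
Δt = γΔt₀ = 1.6894 × 38.2 = 64.54 seconds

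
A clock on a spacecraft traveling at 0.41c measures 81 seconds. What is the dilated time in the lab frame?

Proper time Δt₀ = 81 seconds
γ = 1/√(1 - 0.41²) = 1.0964
Δt = γΔt₀ = 1.0964 × 81 = 88.81 seconds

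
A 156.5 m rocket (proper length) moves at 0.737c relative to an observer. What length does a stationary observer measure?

Proper length L₀ = 156.5 m
γ = 1/√(1 - 0.737²) = 1.4795
L = L₀/γ = 156.5/1.4795 = 105.8 m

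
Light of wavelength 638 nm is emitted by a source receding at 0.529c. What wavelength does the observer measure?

β = 0.529
Wavelength Doppler factor = √(1.529/0.471) = √(3.246) = 1.802
λ_obs = 638 × 1.802 = 1150 nm (redshift)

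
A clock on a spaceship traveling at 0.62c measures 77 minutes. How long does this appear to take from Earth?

Proper time Δt₀ = 77 minutes
γ = 1/√(1 - 0.62²) = 1.2745
Δt = γΔt₀ = 1.2745 × 77 = 98.14 minutes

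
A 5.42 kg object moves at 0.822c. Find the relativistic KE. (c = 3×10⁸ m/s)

γ = 1/√(1 - 0.822²) = 1.756
γ - 1 = 0.7560
KE = (γ-1)mc² = 0.7560 × 5.42 × (3×10⁸)² = 3.688×10¹⁷ J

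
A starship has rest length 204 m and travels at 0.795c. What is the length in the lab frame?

Proper length L₀ = 204 m
γ = 1/√(1 - 0.795²) = 1.649
L = L₀/γ = 204/1.649 = 123.7 m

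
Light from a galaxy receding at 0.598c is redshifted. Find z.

β = 0.598
(1+β)/(1-β) = 1.598/0.402 = 3.9751
√(3.9751) = 1.9938
z = 1.9938 - 1 = 0.9938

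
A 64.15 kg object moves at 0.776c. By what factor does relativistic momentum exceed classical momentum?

p_rel = γmv, p_class = mv
Ratio = γ = 1/√(1 - 0.776²) = 1.585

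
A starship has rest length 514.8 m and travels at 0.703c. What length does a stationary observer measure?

Proper length L₀ = 514.8 m
γ = 1/√(1 - 0.703²) = 1.406
L = L₀/γ = 514.8/1.406 = 366.1 m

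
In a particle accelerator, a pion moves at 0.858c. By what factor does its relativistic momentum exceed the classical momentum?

p_rel = γmv, p_class = mv
Ratio = γ = 1/√(1 - 0.858²)
= 1/√(0.263836) = 1.947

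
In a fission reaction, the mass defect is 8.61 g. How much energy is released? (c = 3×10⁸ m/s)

Convert mass defect: Δm = 8.61 g = 0.00861 kg
E = Δm·c² = 0.00861 × (3×10⁸)²
= 0.00861 × 9×10¹⁶ = 7.749×10¹⁴ J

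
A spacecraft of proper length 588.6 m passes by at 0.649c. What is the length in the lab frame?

Proper length L₀ = 588.6 m
γ = 1/√(1 - 0.649²) = 1.3144
L = L₀/γ = 588.6/1.3144 = 447.8 m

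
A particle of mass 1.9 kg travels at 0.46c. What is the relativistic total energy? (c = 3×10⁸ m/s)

γ = 1/√(1 - 0.46²) = 1.1262
mc² = 1.9 × (3×10⁸)² = 1.710×10¹⁷ J
E = γmc² = 1.1262 × 1.710×10¹⁷ = 1.926×10¹⁷ J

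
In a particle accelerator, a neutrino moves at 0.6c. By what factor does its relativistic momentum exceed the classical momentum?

p_rel = γmv, p_class = mv
Ratio = γ = 1/√(1 - 0.6²)
= 1/√(0.64) = 1.250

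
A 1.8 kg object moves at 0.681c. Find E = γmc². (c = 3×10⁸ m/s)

γ = 1/√(1 - 0.681²) = 1.3656
mc² = 1.8 × (3×10⁸)² = 1.620×10¹⁷ J
E = γmc² = 1.3656 × 1.620×10¹⁷ = 2.212×10¹⁷ J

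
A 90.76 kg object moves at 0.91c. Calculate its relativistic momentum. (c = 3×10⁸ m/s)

γ = 1/√(1 - 0.91²) = 2.412
v = 0.91 × 3×10⁸ = 2.730×10⁸ m/s
p = γmv = 2.412 × 90.76 × 2.730×10⁸ = 5.976×10¹⁰ kg·m/s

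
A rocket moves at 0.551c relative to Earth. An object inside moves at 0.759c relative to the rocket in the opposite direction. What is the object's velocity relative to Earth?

Object's velocity in rocket frame is u' = -0.759c
u = (u' + v)/(1 + u'v/c²) = (v - 0.759)/(1 - 0.759·v/c²)
Numerator: 0.551 - 0.759 = -0.208
Denominator: 1 - 0.418209 = 0.581791
u = -0.208/0.581791 = -0.3575c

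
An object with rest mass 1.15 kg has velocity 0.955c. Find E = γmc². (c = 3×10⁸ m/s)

γ = 1/√(1 - 0.955²) = 3.371
mc² = 1.15 × (3×10⁸)² = 1.035×10¹⁷ J
E = γmc² = 3.371 × 1.035×10¹⁷ = 3.489×10¹⁷ J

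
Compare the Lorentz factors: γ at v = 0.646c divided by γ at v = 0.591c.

γ₁ = 1/√(1 - 0.646²) = 1.3100
γ₂ = 1/√(1 - 0.591²) = 1.2397
γ₁/γ₂ = 1.3100/1.2397 = 1.057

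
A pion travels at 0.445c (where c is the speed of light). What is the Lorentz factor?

v/c = 0.445, so (v/c)² = 0.198025
1 - (v/c)² = 0.801975
γ = 1/√(0.801975) = 1.117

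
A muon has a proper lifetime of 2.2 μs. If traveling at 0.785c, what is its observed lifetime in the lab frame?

Proper lifetime τ₀ = 2.2 μs
γ = 1/√(1 - 0.785²) = 1.614
τ = γτ₀ = 1.614 × 2.2 μs = 3.551 μs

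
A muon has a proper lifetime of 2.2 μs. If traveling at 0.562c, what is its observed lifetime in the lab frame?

Proper lifetime τ₀ = 2.2 μs
γ = 1/√(1 - 0.562²) = 1.209
τ = γτ₀ = 1.209 × 2.2 μs = 2.660 μs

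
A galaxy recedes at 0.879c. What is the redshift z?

β = 0.879
(1+β)/(1-β) = 1.879/0.121 = 15.53
√(15.53) = 3.941
z = 3.941 - 1 = 2.941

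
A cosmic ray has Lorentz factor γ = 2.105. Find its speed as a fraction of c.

From γ = 1/√(1 - v²/c²):
1/γ² = 1/2.105² = 0.22568
v²/c² = 1 - 0.22568 = 0.77432
v/c = √(0.77432) = 0.8800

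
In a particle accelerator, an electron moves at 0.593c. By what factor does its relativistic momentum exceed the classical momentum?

p_rel = γmv, p_class = mv
Ratio = γ = 1/√(1 - 0.593²)
= 1/√(0.648351) = 1.242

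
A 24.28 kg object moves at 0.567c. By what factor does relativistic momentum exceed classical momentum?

p_rel = γmv, p_class = mv
Ratio = γ = 1/√(1 - 0.567²) = 1.214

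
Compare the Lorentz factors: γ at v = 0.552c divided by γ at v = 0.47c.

γ₁ = 1/√(1 - 0.552²) = 1.1993
γ₂ = 1/√(1 - 0.47²) = 1.1329
γ₁/γ₂ = 1.1993/1.1329 = 1.059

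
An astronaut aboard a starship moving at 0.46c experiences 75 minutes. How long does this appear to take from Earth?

Proper time Δt₀ = 75 minutes
γ = 1/√(1 - 0.46²) = 1.1262
Δt = γΔt₀ = 1.1262 × 75 = 84.47 minutes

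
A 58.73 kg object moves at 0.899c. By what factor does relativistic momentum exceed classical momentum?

p_rel = γmv, p_class = mv
Ratio = γ = 1/√(1 - 0.899²) = 2.283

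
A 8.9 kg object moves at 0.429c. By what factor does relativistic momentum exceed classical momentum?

p_rel = γmv, p_class = mv
Ratio = γ = 1/√(1 - 0.429²) = 1.107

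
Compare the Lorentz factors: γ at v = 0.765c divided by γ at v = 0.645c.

γ₁ = 1/√(1 - 0.765²) = 1.5527
γ₂ = 1/√(1 - 0.645²) = 1.3086
γ₁/γ₂ = 1.5527/1.3086 = 1.187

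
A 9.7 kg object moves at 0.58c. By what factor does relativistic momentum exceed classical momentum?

p_rel = γmv, p_class = mv
Ratio = γ = 1/√(1 - 0.58²) = 1.228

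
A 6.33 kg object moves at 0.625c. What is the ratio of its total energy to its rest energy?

E = γmc², E₀ = mc²
E/E₀ = γ = 1/√(1 - 0.625²) = 1.281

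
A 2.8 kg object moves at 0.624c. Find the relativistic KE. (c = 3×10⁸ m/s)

γ = 1/√(1 - 0.624²) = 1.27971
γ - 1 = 0.27971
KE = (γ-1)mc² = 0.27971 × 2.8 × (3×10⁸)² = 7.049×10¹⁶ J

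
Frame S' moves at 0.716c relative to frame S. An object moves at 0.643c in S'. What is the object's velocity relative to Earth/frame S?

u = (u' + v)/(1 + u'v/c²)
Numerator: 0.643 + 0.716 = 1.359
Denominator: 1 + 0.460388 = 1.460388
u = 1.359/1.460388 = 0.9306c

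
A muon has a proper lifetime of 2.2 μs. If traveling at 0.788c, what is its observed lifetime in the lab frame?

Proper lifetime τ₀ = 2.2 μs
γ = 1/√(1 - 0.788²) = 1.624
τ = γτ₀ = 1.624 × 2.2 μs = 3.573 μs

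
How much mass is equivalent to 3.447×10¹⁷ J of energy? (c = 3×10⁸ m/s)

From E = mc², we get m = E/c²
c² = (3×10⁸)² = 9×10¹⁶ m²/s²
m = 3.447×10¹⁷ / 9×10¹⁶ = 3.830 kg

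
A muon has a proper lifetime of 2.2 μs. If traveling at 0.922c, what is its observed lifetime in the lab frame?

Proper lifetime τ₀ = 2.2 μs
γ = 1/√(1 - 0.922²) = 2.5827
τ = γτ₀ = 2.5827 × 2.2 μs = 5.682 μs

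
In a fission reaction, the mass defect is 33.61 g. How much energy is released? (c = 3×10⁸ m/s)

Convert mass defect: Δm = 33.61 g = 0.03361 kg
E = Δm·c² = 0.03361 × (3×10⁸)²
= 0.03361 × 9×10¹⁶ = 3.025×10¹⁵ J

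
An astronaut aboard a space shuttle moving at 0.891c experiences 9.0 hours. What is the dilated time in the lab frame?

Proper time Δt₀ = 9.0 hours
γ = 1/√(1 - 0.891²) = 2.2026
Δt = γΔt₀ = 2.2026 × 9.0 = 19.82 hours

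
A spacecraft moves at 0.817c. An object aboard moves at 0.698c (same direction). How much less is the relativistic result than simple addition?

Classical: u' + v = 0.698 + 0.817 = 1.515c
Relativistic: u = (0.698 + 0.817)/(1 + 0.570266) = 1.515/1.570266 = 0.9648c
Difference: 1.515 - 0.9648 = 0.5502c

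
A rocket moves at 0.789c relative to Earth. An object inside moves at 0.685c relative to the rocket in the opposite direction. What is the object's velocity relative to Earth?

Object's velocity in rocket frame is u' = -0.685c
u = (u' + v)/(1 + u'v/c²) = (v - 0.685)/(1 - 0.685·v/c²)
Numerator: 0.789 - 0.685 = 0.104
Denominator: 1 - 0.540465 = 0.459535
u = 0.104/0.459535 = 0.2263c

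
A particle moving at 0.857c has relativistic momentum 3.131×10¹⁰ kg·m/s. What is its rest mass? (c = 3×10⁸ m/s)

γ = 1/√(1 - 0.857²) = 1.94056
v = 0.857 × 3×10⁸ = 2.571×10⁸ m/s
m = p/(γv) = 3.131×10¹⁰/(1.94056 × 2.571×10⁸) = 62.76 kg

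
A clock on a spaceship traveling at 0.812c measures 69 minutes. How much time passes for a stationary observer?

Proper time Δt₀ = 69 minutes
γ = 1/√(1 - 0.812²) = 1.713
Δt = γΔt₀ = 1.713 × 69 = 118.2 minutes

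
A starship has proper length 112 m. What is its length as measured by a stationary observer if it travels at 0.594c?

Proper length L₀ = 112 m
γ = 1/√(1 - 0.594²) = 1.243
L = L₀/γ = 112/1.243 = 90.10 m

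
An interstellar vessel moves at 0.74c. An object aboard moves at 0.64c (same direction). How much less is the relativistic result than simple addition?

Classical: u' + v = 0.64 + 0.74 = 1.38c
Relativistic: u = (0.64 + 0.74)/(1 + 0.4736) = 1.38/1.4736 = 0.9365c
Difference: 1.38 - 0.9365 = 0.4435c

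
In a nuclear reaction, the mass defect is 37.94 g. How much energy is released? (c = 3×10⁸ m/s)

Convert mass defect: Δm = 37.94 g = 0.03794 kg
E = Δm·c² = 0.03794 × (3×10⁸)²
= 0.03794 × 9×10¹⁶ = 3.415×10¹⁵ J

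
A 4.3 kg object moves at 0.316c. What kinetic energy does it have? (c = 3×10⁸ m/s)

γ = 1/√(1 - 0.316²) = 1.05401
γ - 1 = 0.05401
KE = (γ-1)mc² = 0.05401 × 4.3 × (3×10⁸)² = 2.090×10¹⁶ J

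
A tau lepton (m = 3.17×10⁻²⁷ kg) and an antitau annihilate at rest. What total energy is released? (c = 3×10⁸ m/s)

Both particles have the same rest mass, so total mass = 2m
E = 2m·c² = 2 × 3.17×10⁻²⁷ × (3×10⁸)²
= 2 × 3.17×10⁻²⁷ × 9×10¹⁶
= 5.706×10⁻¹⁰ J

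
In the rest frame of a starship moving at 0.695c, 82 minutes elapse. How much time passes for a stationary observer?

Proper time Δt₀ = 82 minutes
γ = 1/√(1 - 0.695²) = 1.3908
Δt = γΔt₀ = 1.3908 × 82 = 114.0 minutes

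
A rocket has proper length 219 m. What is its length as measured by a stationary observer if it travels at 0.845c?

Proper length L₀ = 219 m
γ = 1/√(1 - 0.845²) = 1.870
L = L₀/γ = 219/1.870 = 117.1 m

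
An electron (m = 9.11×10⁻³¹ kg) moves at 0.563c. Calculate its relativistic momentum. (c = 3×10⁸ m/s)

γ = 1/√(1 - 0.563²) = 1.210
v = 0.563 × 3×10⁸ = 1.689×10⁸ m/s
p = γmv = 1.210 × 9.11×10⁻³¹ × 1.689×10⁸ = 1.862×10⁻²² kg·m/s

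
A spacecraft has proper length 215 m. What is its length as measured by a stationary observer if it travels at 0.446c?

Proper length L₀ = 215 m
γ = 1/√(1 - 0.446²) = 1.1173
L = L₀/γ = 215/1.1173 = 192.4 m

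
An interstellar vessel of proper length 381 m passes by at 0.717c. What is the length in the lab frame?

Proper length L₀ = 381 m
γ = 1/√(1 - 0.717²) = 1.4346
L = L₀/γ = 381/1.4346 = 265.6 m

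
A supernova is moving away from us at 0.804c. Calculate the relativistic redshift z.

β = 0.804
(1+β)/(1-β) = 1.804/0.196 = 9.204
√(9.204) = 3.034
z = 3.034 - 1 = 2.034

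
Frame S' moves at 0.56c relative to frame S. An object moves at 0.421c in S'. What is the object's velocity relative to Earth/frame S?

u = (u' + v)/(1 + u'v/c²)
Numerator: 0.421 + 0.56 = 0.981
Denominator: 1 + 0.23576 = 1.23576
u = 0.981/1.23576 = 0.7938c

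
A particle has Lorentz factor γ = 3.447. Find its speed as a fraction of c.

From γ = 1/√(1 - v²/c²):
1/γ² = 1/3.447² = 0.08416
v²/c² = 1 - 0.08416 = 0.9158
v/c = √(0.9158) = 0.9570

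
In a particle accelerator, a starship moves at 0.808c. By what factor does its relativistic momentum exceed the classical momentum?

p_rel = γmv, p_class = mv
Ratio = γ = 1/√(1 - 0.808²)
= 1/√(0.347136) = 1.697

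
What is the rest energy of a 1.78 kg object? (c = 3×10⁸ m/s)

c² = (3×10⁸)² = 9.000×10¹⁶ m²/s²
E₀ = mc² = 1.78 × 9.000×10¹⁶ = 1.602×10¹⁷ J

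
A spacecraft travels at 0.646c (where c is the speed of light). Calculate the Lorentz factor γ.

v/c = 0.646, so (v/c)² = 0.417316
1 - (v/c)² = 0.582684
γ = 1/√(0.582684) = 1.310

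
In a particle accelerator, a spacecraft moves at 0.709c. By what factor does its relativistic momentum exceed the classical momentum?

p_rel = γmv, p_class = mv
Ratio = γ = 1/√(1 - 0.709²)
= 1/√(0.497319) = 1.418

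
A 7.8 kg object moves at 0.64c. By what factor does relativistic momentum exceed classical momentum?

p_rel = γmv, p_class = mv
Ratio = γ = 1/√(1 - 0.64²) = 1.301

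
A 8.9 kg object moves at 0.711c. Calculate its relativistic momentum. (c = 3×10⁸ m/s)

γ = 1/√(1 - 0.711²) = 1.4221
v = 0.711 × 3×10⁸ = 2.133×10⁸ m/s
p = γmv = 1.4221 × 8.9 × 2.133×10⁸ = 2.700×10⁹ kg·m/s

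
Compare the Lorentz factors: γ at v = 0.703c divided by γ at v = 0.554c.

γ₁ = 1/√(1 - 0.703²) = 1.406
γ₂ = 1/√(1 - 0.554²) = 1.201
γ₁/γ₂ = 1.406/1.201 = 1.171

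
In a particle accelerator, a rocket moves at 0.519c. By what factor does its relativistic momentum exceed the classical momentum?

p_rel = γmv, p_class = mv
Ratio = γ = 1/√(1 - 0.519²)
= 1/√(0.730639) = 1.170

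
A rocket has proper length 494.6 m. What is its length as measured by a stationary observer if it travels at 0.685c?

Proper length L₀ = 494.6 m
γ = 1/√(1 - 0.685²) = 1.3726
L = L₀/γ = 494.6/1.3726 = 360.3 m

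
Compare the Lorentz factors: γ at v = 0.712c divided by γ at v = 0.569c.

γ₁ = 1/√(1 - 0.712²) = 1.424
γ₂ = 1/√(1 - 0.569²) = 1.216
γ₁/γ₂ = 1.424/1.216 = 1.171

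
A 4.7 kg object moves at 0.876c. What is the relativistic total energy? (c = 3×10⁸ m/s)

γ = 1/√(1 - 0.876²) = 2.0734
mc² = 4.7 × (3×10⁸)² = 4.230×10¹⁷ J
E = γmc² = 2.0734 × 4.230×10¹⁷ = 8.770×10¹⁷ J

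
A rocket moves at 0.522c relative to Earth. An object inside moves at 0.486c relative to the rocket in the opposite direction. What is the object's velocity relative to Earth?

Object's velocity in rocket frame is u' = -0.486c
u = (u' + v)/(1 + u'v/c²) = (v - 0.486)/(1 - 0.486·v/c²)
Numerator: 0.522 - 0.486 = 0.036
Denominator: 1 - 0.253692 = 0.746308
u = 0.036/0.746308 = 0.04824c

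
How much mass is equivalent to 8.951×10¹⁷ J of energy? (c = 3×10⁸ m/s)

From E = mc², we get m = E/c²
c² = (3×10⁸)² = 9×10¹⁶ m²/s²
m = 8.951×10¹⁷ / 9×10¹⁶ = 9.946 kg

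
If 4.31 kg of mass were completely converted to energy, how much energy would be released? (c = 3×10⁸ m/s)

Using E = mc²:
c² = (3×10⁸)² = 9×10¹⁶ m²/s²
E = 4.31 × 9×10¹⁶ = 3.879×10¹⁷ J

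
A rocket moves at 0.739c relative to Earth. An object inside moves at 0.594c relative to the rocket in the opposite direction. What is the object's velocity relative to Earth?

Object's velocity in rocket frame is u' = -0.594c
u = (u' + v)/(1 + u'v/c²) = (v - 0.594)/(1 - 0.594·v/c²)
Numerator: 0.739 - 0.594 = 0.145
Denominator: 1 - 0.438966 = 0.561034
u = 0.145/0.561034 = 0.2585c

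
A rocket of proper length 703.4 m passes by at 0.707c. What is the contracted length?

Proper length L₀ = 703.4 m
γ = 1/√(1 - 0.707²) = 1.414
L = L₀/γ = 703.4/1.414 = 497.5 m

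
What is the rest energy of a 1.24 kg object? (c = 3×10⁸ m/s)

c² = (3×10⁸)² = 9.000×10¹⁶ m²/s²
E₀ = mc² = 1.24 × 9.000×10¹⁶ = 1.116×10¹⁷ J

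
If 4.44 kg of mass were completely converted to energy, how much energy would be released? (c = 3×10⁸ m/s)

Using E = mc²:
c² = (3×10⁸)² = 9×10¹⁶ m²/s²
E = 4.44 × 9×10¹⁶ = 3.996×10¹⁷ J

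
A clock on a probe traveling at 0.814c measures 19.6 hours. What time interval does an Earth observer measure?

Proper time Δt₀ = 19.6 hours
γ = 1/√(1 - 0.814²) = 1.7216
Δt = γΔt₀ = 1.7216 × 19.6 = 33.74 hours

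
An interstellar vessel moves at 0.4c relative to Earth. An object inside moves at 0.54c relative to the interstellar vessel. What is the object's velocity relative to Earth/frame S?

u = (u' + v)/(1 + u'v/c²)
Numerator: 0.54 + 0.4 = 0.94
Denominator: 1 + 0.216 = 1.216
u = 0.94/1.216 = 0.7730c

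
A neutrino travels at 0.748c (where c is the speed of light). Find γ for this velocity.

v/c = 0.748, so (v/c)² = 0.559504
1 - (v/c)² = 0.440496
γ = 1/√(0.440496) = 1.507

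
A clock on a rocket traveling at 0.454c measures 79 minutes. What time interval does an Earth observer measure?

Proper time Δt₀ = 79 minutes
γ = 1/√(1 - 0.454²) = 1.1223
Δt = γΔt₀ = 1.1223 × 79 = 88.66 minutes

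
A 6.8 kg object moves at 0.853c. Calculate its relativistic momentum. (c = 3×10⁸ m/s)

γ = 1/√(1 - 0.853²) = 1.916
v = 0.853 × 3×10⁸ = 2.559×10⁸ m/s
p = γmv = 1.916 × 6.8 × 2.559×10⁸ = 3.334×10⁹ kg·m/s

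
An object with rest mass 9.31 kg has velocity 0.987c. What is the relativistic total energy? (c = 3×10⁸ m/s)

γ = 1/√(1 - 0.987²) = 6.222
mc² = 9.31 × (3×10⁸)² = 8.379×10¹⁷ J
E = γmc² = 6.222 × 8.379×10¹⁷ = 5.213×10¹⁸ J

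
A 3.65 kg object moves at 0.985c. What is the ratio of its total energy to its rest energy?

E = γmc², E₀ = mc²
E/E₀ = γ = 1/√(1 - 0.985²) = 5.795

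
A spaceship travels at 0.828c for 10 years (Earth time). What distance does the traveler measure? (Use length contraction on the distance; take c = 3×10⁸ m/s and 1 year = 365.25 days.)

Earth distance: d = v × t = 0.828c × 10 yr = 7.8389×10¹⁶ m
γ = 1.7834
d' = d/γ = 7.8389×10¹⁶/1.7834 = 4.395×10¹⁶ m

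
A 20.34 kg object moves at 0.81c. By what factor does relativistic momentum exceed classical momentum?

p_rel = γmv, p_class = mv
Ratio = γ = 1/√(1 - 0.81²) = 1.705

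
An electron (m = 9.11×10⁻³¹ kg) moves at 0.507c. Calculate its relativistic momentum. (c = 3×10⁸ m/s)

γ = 1/√(1 - 0.507²) = 1.1602
v = 0.507 × 3×10⁸ = 1.521×10⁸ m/s
p = γmv = 1.1602 × 9.11×10⁻³¹ × 1.521×10⁸ = 1.608×10⁻²² kg·m/s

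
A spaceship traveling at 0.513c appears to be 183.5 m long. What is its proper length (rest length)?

Contracted length L = 183.5 m
γ = 1/√(1 - 0.513²) = 1.165
L₀ = γL = 1.165 × 183.5 = 213.8 m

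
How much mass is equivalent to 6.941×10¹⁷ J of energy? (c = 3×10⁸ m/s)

From E = mc², we get m = E/c²
c² = (3×10⁸)² = 9×10¹⁶ m²/s²
m = 6.941×10¹⁷ / 9×10¹⁶ = 7.712 kg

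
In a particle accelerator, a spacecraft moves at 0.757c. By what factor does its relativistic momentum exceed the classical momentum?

p_rel = γmv, p_class = mv
Ratio = γ = 1/√(1 - 0.757²)
= 1/√(0.426951) = 1.530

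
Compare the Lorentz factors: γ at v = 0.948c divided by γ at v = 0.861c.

γ₁ = 1/√(1 - 0.948²) = 3.142
γ₂ = 1/√(1 - 0.861²) = 1.966
γ₁/γ₂ = 3.142/1.966 = 1.598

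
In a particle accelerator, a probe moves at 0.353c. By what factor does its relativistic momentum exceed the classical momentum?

p_rel = γmv, p_class = mv
Ratio = γ = 1/√(1 - 0.353²)
= 1/√(0.875391) = 1.069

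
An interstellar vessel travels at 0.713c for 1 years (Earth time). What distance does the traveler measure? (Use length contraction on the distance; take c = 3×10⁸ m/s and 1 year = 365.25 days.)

Earth distance: d = v × t = 0.713c × 1 yr = 6.7502×10¹⁵ m
γ = 1.4262
d' = d/γ = 6.7502×10¹⁵/1.4262 = 4.733×10¹⁵ m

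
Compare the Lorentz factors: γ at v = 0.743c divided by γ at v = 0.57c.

γ₁ = 1/√(1 - 0.743²) = 1.494
γ₂ = 1/√(1 - 0.57²) = 1.217
γ₁/γ₂ = 1.494/1.217 = 1.228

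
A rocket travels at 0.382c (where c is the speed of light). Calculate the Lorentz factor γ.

v/c = 0.382, so (v/c)² = 0.145924
1 - (v/c)² = 0.854076
γ = 1/√(0.854076) = 1.082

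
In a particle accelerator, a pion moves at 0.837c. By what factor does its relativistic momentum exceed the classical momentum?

p_rel = γmv, p_class = mv
Ratio = γ = 1/√(1 - 0.837²)
= 1/√(0.299431) = 1.827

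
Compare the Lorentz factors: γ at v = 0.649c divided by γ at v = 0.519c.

γ₁ = 1/√(1 - 0.649²) = 1.3144
γ₂ = 1/√(1 - 0.519²) = 1.1699
γ₁/γ₂ = 1.3144/1.1699 = 1.124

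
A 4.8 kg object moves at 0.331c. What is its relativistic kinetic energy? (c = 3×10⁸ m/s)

γ = 1/√(1 - 0.331²) = 1.05974
γ - 1 = 0.05974
KE = (γ-1)mc² = 0.05974 × 4.8 × (3×10⁸)² = 2.581×10¹⁶ J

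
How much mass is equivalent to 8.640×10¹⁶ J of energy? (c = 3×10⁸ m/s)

From E = mc², we get m = E/c²
c² = (3×10⁸)² = 9×10¹⁶ m²/s²
m = 8.640×10¹⁶ / 9×10¹⁶ = 0.9600 kg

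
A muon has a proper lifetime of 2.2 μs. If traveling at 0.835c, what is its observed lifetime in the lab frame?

Proper lifetime τ₀ = 2.2 μs
γ = 1/√(1 - 0.835²) = 1.8174
τ = γτ₀ = 1.8174 × 2.2 μs = 3.998 μs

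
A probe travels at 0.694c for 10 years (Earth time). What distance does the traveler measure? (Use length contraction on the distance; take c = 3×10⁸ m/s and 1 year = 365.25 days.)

Earth distance: d = v × t = 0.694c × 10 yr = 6.570×10¹⁶ m
γ = 1.389
d' = d/γ = 6.570×10¹⁶/1.389 = 4.730×10¹⁶ m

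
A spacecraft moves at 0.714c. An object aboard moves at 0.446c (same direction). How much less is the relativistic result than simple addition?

Classical: u' + v = 0.446 + 0.714 = 1.16c
Relativistic: u = (0.446 + 0.714)/(1 + 0.318444) = 1.16/1.318444 = 0.8798c
Difference: 1.16 - 0.8798 = 0.2802c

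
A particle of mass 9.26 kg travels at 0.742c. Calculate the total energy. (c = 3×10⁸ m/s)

γ = 1/√(1 - 0.742²) = 1.492
mc² = 9.26 × (3×10⁸)² = 8.334×10¹⁷ J
E = γmc² = 1.492 × 8.334×10¹⁷ = 1.243×10¹⁸ J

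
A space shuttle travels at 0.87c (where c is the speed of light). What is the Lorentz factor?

v/c = 0.87, so (v/c)² = 0.7569
1 - (v/c)² = 0.2431
γ = 1/√(0.2431) = 2.028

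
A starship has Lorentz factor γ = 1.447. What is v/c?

From γ = 1/√(1 - v²/c²):
1/γ² = 1/1.447² = 0.4776
v²/c² = 1 - 0.4776 = 0.5224
v/c = √(0.5224) = 0.7228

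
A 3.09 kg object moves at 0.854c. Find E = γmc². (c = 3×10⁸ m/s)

γ = 1/√(1 - 0.854²) = 1.922
mc² = 3.09 × (3×10⁸)² = 2.781×10¹⁷ J
E = γmc² = 1.922 × 2.781×10¹⁷ = 5.345×10¹⁷ J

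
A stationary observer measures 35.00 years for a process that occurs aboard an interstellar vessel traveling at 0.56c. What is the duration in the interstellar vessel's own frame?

Dilated time Δt = 35.00 years
γ = 1/√(1 - 0.56²) = 1.207
Δt₀ = Δt/γ = 35.00/1.207 = 29.00 years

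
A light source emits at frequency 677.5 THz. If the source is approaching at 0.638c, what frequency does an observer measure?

β = v/c = 0.638
(1+β)/(1-β) = 1.638/0.362 = 4.525
Doppler factor = √(4.525) = 2.127
f_obs = 677.5 × 2.127 = 1441 THz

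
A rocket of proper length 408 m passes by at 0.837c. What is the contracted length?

Proper length L₀ = 408 m
γ = 1/√(1 - 0.837²) = 1.827
L = L₀/γ = 408/1.827 = 223.3 m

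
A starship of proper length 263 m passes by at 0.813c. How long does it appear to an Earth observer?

Proper length L₀ = 263 m
γ = 1/√(1 - 0.813²) = 1.7174
L = L₀/γ = 263/1.7174 = 153.1 m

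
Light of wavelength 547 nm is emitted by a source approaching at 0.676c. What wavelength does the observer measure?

β = 0.676
Wavelength Doppler factor = √(0.324/1.676) = √(0.1933) = 0.4397
λ_obs = 547 × 0.4397 = 240.5 nm (blueshift)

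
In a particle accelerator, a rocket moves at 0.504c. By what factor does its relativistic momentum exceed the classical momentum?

p_rel = γmv, p_class = mv
Ratio = γ = 1/√(1 - 0.504²)
= 1/√(0.745984) = 1.158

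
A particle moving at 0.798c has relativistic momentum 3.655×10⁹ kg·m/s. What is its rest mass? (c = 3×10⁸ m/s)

γ = 1/√(1 - 0.798²) = 1.6593
v = 0.798 × 3×10⁸ = 2.394×10⁸ m/s
m = p/(γv) = 3.655×10⁹/(1.6593 × 2.394×10⁸) = 9.201 kg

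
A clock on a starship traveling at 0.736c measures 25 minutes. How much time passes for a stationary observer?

Proper time Δt₀ = 25 minutes
γ = 1/√(1 - 0.736²) = 1.477
Δt = γΔt₀ = 1.477 × 25 = 36.93 minutes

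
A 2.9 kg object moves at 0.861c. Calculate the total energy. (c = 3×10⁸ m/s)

γ = 1/√(1 - 0.861²) = 1.9662
mc² = 2.9 × (3×10⁸)² = 2.610×10¹⁷ J
E = γmc² = 1.9662 × 2.610×10¹⁷ = 5.132×10¹⁷ J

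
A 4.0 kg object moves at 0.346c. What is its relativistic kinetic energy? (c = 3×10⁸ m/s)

γ = 1/√(1 - 0.346²) = 1.06583
γ - 1 = 0.06583
KE = (γ-1)mc² = 0.06583 × 4.0 × (3×10⁸)² = 2.370×10¹⁶ J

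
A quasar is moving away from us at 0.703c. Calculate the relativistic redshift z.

β = 0.703
(1+β)/(1-β) = 1.703/0.297 = 5.734
√(5.734) = 2.395
z = 2.395 - 1 = 1.395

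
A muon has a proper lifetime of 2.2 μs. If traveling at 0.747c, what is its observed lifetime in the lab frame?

Proper lifetime τ₀ = 2.2 μs
γ = 1/√(1 - 0.747²) = 1.504
τ = γτ₀ = 1.504 × 2.2 μs = 3.309 μs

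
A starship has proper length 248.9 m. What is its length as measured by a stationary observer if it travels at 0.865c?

Proper length L₀ = 248.9 m
γ = 1/√(1 - 0.865²) = 1.993
L = L₀/γ = 248.9/1.993 = 124.9 m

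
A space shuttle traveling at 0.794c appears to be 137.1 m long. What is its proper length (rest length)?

Contracted length L = 137.1 m
γ = 1/√(1 - 0.794²) = 1.645
L₀ = γL = 1.645 × 137.1 = 225.5 m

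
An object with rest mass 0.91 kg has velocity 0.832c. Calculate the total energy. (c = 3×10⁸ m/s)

γ = 1/√(1 - 0.832²) = 1.8025
mc² = 0.91 × (3×10⁸)² = 8.190×10¹⁶ J
E = γmc² = 1.8025 × 8.190×10¹⁶ = 1.476×10¹⁷ J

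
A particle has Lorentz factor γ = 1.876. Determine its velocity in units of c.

From γ = 1/√(1 - v²/c²):
1/γ² = 1/1.876² = 0.2841
v²/c² = 1 - 0.2841 = 0.7159
v/c = √(0.7159) = 0.8461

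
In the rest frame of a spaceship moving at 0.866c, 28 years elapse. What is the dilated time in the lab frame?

Proper time Δt₀ = 28 years
γ = 1/√(1 - 0.866²) = 2.000
Δt = γΔt₀ = 2.000 × 28 = 56.00 years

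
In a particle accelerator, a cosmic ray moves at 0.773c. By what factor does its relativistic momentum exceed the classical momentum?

p_rel = γmv, p_class = mv
Ratio = γ = 1/√(1 - 0.773²)
= 1/√(0.402471) = 1.576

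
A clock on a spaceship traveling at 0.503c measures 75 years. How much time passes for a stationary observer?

Proper time Δt₀ = 75 years
γ = 1/√(1 - 0.503²) = 1.157
Δt = γΔt₀ = 1.157 × 75 = 86.78 years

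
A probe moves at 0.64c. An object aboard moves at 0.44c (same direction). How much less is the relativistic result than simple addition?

Classical: u' + v = 0.44 + 0.64 = 1.08c
Relativistic: u = (0.44 + 0.64)/(1 + 0.2816) = 1.08/1.2816 = 0.8427c
Difference: 1.08 - 0.8427 = 0.2373c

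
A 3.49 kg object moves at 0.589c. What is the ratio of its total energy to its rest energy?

E = γmc², E₀ = mc²
E/E₀ = γ = 1/√(1 - 0.589²) = 1.237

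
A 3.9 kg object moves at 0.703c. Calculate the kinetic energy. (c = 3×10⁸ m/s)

γ = 1/√(1 - 0.703²) = 1.4061
γ - 1 = 0.4061
KE = (γ-1)mc² = 0.4061 × 3.9 × (3×10⁸)² = 1.425×10¹⁷ J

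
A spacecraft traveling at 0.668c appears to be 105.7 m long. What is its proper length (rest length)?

Contracted length L = 105.7 m
γ = 1/√(1 - 0.668²) = 1.3438
L₀ = γL = 1.3438 × 105.7 = 142.0 m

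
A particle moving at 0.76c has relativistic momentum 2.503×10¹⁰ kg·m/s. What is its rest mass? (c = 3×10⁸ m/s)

γ = 1/√(1 - 0.76²) = 1.5386
v = 0.76 × 3×10⁸ = 2.280×10⁸ m/s
m = p/(γv) = 2.503×10¹⁰/(1.5386 × 2.280×10⁸) = 71.35 kg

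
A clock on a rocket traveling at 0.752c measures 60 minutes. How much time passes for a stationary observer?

Proper time Δt₀ = 60 minutes
γ = 1/√(1 - 0.752²) = 1.517
Δt = γΔt₀ = 1.517 × 60 = 91.02 minutes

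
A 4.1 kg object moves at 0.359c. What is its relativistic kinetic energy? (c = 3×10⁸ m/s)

γ = 1/√(1 - 0.359²) = 1.071424
γ - 1 = 0.071424
KE = (γ-1)mc² = 0.071424 × 4.1 × (3×10⁸)² = 2.636×10¹⁶ J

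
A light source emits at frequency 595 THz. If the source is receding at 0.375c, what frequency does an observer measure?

β = v/c = 0.375
(1-β)/(1+β) = 0.625/1.375 = 0.4545
Doppler factor = √(0.4545) = 0.6742
f_obs = 595 × 0.6742 = 401.1 THz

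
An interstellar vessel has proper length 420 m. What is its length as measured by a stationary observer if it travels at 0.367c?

Proper length L₀ = 420 m
γ = 1/√(1 - 0.367²) = 1.075
L = L₀/γ = 420/1.075 = 390.7 m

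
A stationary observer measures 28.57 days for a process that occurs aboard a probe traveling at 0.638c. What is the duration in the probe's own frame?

Dilated time Δt = 28.57 days
γ = 1/√(1 - 0.638²) = 1.2986
Δt₀ = Δt/γ = 28.57/1.2986 = 22.00 days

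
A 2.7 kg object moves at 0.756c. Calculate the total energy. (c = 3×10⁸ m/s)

γ = 1/√(1 - 0.756²) = 1.5277
mc² = 2.7 × (3×10⁸)² = 2.430×10¹⁷ J
E = γmc² = 1.5277 × 2.430×10¹⁷ = 3.712×10¹⁷ J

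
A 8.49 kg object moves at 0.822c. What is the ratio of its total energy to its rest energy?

E = γmc², E₀ = mc²
E/E₀ = γ = 1/√(1 - 0.822²) = 1.756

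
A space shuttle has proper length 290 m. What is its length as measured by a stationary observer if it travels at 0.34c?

Proper length L₀ = 290 m
γ = 1/√(1 - 0.34²) = 1.0633
L = L₀/γ = 290/1.0633 = 272.7 m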